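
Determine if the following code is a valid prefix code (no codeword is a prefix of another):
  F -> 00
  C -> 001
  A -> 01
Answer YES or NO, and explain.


Checking each pair (does one codeword prefix another?):
  F='00' vs C='001': prefix -- VIOLATION

NO -- this is NOT a valid prefix code. F (00) is a prefix of C (001).


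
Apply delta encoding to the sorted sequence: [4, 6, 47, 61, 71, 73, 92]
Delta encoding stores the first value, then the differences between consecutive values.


First value: 4
Deltas:
  6 - 4 = 2
  47 - 6 = 41
  61 - 47 = 14
  71 - 61 = 10
  73 - 71 = 2
  92 - 73 = 19


Delta encoded: [4, 2, 41, 14, 10, 2, 19]


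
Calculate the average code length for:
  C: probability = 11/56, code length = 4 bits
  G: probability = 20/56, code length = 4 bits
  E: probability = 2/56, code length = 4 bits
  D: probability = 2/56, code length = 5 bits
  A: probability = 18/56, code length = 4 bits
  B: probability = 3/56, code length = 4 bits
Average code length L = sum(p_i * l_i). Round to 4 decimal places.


Weighted contributions p_i * l_i:
  C: (11/56) * 4 = 44/56
  G: (20/56) * 4 = 80/56
  E: (2/56) * 4 = 8/56
  D: (2/56) * 5 = 10/56
  A: (18/56) * 4 = 72/56
  B: (3/56) * 4 = 12/56
Sum = (44 + 80 + 8 + 10 + 72 + 12)/56 = 226/56

L = 226/56 = 4.0357 bits/symbol


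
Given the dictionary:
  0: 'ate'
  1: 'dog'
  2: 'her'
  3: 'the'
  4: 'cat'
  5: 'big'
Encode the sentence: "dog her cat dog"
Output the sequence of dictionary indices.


Look up each word in the dictionary:
  'dog' -> 1
  'her' -> 2
  'cat' -> 4
  'dog' -> 1

Encoded: [1, 2, 4, 1]


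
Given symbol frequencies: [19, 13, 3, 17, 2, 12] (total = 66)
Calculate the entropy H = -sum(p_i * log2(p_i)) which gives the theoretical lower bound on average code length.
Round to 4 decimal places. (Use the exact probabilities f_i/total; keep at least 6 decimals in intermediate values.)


Per-symbol terms -p_i * log2(p_i) with p_i = f_i/66:
  p = 19/66 = 0.287879: log2(p) = -1.796467, -p*log2(p) = 0.517165
  p = 13/66 = 0.196970: log2(p) = -2.343954, -p*log2(p) = 0.461688
  p = 3/66 = 0.045455: log2(p) = -4.459432, -p*log2(p) = 0.202701
  p = 17/66 = 0.257576: log2(p) = -1.956931, -p*log2(p) = 0.504058
  p = 2/66 = 0.030303: log2(p) = -5.044394, -p*log2(p) = 0.152860
  p = 12/66 = 0.181818: log2(p) = -2.459432, -p*log2(p) = 0.447169
H = 0.517165 + 0.461688 + 0.202701 + 0.504058 + 0.152860 + 0.447169 = 2.285641

H = 2.2856 bits/symbol


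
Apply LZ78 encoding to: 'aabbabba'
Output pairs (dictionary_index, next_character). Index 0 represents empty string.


LZ78 encoding steps:
Dictionary: {0: ''}
Step 1: w='' (idx 0), next='a' -> output (0, 'a'), add 'a' as idx 1
Step 2: w='a' (idx 1), next='b' -> output (1, 'b'), add 'ab' as idx 2
Step 3: w='' (idx 0), next='b' -> output (0, 'b'), add 'b' as idx 3
Step 4: w='ab' (idx 2), next='b' -> output (2, 'b'), add 'abb' as idx 4
Step 5: w='a' (idx 1), end of input -> output (1, '')


Encoded: [(0, 'a'), (1, 'b'), (0, 'b'), (2, 'b'), (1, '')]


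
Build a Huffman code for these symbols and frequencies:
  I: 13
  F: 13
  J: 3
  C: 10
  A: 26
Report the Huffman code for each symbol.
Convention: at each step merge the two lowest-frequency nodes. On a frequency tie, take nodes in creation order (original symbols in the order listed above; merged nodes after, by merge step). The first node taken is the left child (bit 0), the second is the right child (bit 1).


Huffman tree construction:
Step 1: Merge J(3) + C(10) = 13
Step 2: Merge I(13) + F(13) = 26
Step 3: Merge (J+C)(13) + A(26) = 39
Step 4: Merge (I+F)(26) + ((J+C)+A)(39) = 65
Read each symbol's code off the tree from the root (left child = 0, right child = 1).

Codes:
  I: 00 (length 2)
  F: 01 (length 2)
  J: 100 (length 3)
  C: 101 (length 3)
  A: 11 (length 2)
Average code length: 143/65 = 2.2000 bits/symbol


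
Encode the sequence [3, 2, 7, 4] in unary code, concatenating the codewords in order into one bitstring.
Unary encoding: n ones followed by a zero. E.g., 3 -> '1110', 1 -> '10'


Encode each number as n ones followed by a terminating 0:
  3 -> 1110 (4 bits)
  2 -> 110 (3 bits)
  7 -> 11111110 (8 bits)
  4 -> 11110 (5 bits)
Total length = 4 + 3 + 8 + 5 = 20 bits.

Unary([3, 2, 7, 4]) = 11101101111111011110 (20 bits)


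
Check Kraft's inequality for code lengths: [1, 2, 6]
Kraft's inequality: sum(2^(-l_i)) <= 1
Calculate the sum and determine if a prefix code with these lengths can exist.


Sum = 2^(-1) + 2^(-2) + 2^(-6)
    = 0.5 + 0.25 + 0.015625
    = 49/64 = 0.765625
Since 0.765625 <= 1, Kraft's inequality IS satisfied.
A prefix code with these lengths CAN exist.

Kraft sum = 0.765625. Satisfied.


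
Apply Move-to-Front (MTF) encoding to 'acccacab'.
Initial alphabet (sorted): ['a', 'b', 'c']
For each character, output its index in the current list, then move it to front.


MTF encoding:
'a': index 0 in ['a', 'b', 'c'] -> ['a', 'b', 'c']
'c': index 2 in ['a', 'b', 'c'] -> ['c', 'a', 'b']
'c': index 0 in ['c', 'a', 'b'] -> ['c', 'a', 'b']
'c': index 0 in ['c', 'a', 'b'] -> ['c', 'a', 'b']
'a': index 1 in ['c', 'a', 'b'] -> ['a', 'c', 'b']
'c': index 1 in ['a', 'c', 'b'] -> ['c', 'a', 'b']
'a': index 1 in ['c', 'a', 'b'] -> ['a', 'c', 'b']
'b': index 2 in ['a', 'c', 'b'] -> ['b', 'a', 'c']


Output: [0, 2, 0, 0, 1, 1, 1, 2]


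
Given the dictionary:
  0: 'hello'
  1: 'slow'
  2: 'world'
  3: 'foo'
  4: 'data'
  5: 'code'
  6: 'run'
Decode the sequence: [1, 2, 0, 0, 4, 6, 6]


Look up each index in the dictionary:
  1 -> 'slow'
  2 -> 'world'
  0 -> 'hello'
  0 -> 'hello'
  4 -> 'data'
  6 -> 'run'
  6 -> 'run'

Decoded: "slow world hello hello data run run"


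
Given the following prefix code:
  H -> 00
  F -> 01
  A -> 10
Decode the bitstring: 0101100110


Decoding step by step:
Bits 01 -> F
Bits 01 -> F
Bits 10 -> A
Bits 01 -> F
Bits 10 -> A


Decoded message: FFAFA


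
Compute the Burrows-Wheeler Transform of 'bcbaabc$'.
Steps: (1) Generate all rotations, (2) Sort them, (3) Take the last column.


Rotations (sorted):
  0: $bcbaabc -> last char: c
  1: aabc$bcb -> last char: b
  2: abc$bcba -> last char: a
  3: baabc$bc -> last char: c
  4: bc$bcbaa -> last char: a
  5: bcbaabc$ -> last char: $
  6: c$bcbaab -> last char: b
  7: cbaabc$b -> last char: b


BWT = cbaca$bb


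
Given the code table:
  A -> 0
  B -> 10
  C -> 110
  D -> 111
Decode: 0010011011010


Decoding:
0 -> A
0 -> A
10 -> B
0 -> A
110 -> C
110 -> C
10 -> B


Result: AABACCB


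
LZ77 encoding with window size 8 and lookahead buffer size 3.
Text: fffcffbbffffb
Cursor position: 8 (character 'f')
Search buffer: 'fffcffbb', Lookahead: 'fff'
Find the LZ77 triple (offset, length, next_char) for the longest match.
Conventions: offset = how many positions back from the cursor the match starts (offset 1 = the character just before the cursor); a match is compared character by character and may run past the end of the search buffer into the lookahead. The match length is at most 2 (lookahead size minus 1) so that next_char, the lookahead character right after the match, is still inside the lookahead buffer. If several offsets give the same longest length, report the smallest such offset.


Try each offset into the search buffer:
  offset=1 (pos 7, char 'b'): match length 0
  offset=2 (pos 6, char 'b'): match length 0
  offset=3 (pos 5, char 'f'): match length 1
  offset=4 (pos 4, char 'f'): match length 2
  offset=5 (pos 3, char 'c'): match length 0
  offset=6 (pos 2, char 'f'): match length 1
  offset=7 (pos 1, char 'f'): match length 2
  offset=8 (pos 0, char 'f'): match length 2
Longest match has length 2, found at offsets 4, 7, 8; take the smallest, offset 4.
next_char = character at position 8 + 2 = 10 -> 'f'

Best match: offset=4, length=2 (matching 'ff' starting at position 4)
LZ77 triple: (4, 2, 'f')


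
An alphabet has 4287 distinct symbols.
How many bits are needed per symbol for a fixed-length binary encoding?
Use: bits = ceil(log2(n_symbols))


log2(4287) = 12.0658
Bracket: 2^12 = 4096 < 4287 <= 2^13 = 8192
So ceil(log2(4287)) = 13

bits = ceil(log2(4287)) = ceil(12.0658) = 13 bits


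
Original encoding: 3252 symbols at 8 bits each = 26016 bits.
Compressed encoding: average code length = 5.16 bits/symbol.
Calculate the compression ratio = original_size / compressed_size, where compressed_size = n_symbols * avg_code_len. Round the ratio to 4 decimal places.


original_size = n_symbols * orig_bits = 3252 * 8 = 26016 bits
compressed_size = n_symbols * avg_code_len = 3252 * 5.16 = 16780.32 bits
ratio = original_size / compressed_size = 26016 / 16780.32 = 1.5504

Compression ratio = 1.5504


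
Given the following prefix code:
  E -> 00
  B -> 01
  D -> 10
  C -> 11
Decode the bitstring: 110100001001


Decoding step by step:
Bits 11 -> C
Bits 01 -> B
Bits 00 -> E
Bits 00 -> E
Bits 10 -> D
Bits 01 -> B


Decoded message: CBEEDB


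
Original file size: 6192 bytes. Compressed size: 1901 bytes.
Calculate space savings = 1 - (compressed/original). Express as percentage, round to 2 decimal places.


ratio = compressed/original = 1901/6192 = 0.307009
savings = 1 - ratio = 1 - 0.307009 = 0.692991
as a percentage: 0.692991 * 100 = 69.3%

Space savings = 1 - 1901/6192 = 69.3%


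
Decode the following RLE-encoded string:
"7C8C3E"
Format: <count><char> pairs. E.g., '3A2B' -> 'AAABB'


Expanding each <count><char> pair:
  7C -> 'CCCCCCC'
  8C -> 'CCCCCCCC'
  3E -> 'EEE'

Decoded = CCCCCCCCCCCCCCCEEE


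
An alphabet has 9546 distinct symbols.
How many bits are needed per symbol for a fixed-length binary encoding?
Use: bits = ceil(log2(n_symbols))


log2(9546) = 13.2207
Bracket: 2^13 = 8192 < 9546 <= 2^14 = 16384
So ceil(log2(9546)) = 14

bits = ceil(log2(9546)) = ceil(13.2207) = 14 bits


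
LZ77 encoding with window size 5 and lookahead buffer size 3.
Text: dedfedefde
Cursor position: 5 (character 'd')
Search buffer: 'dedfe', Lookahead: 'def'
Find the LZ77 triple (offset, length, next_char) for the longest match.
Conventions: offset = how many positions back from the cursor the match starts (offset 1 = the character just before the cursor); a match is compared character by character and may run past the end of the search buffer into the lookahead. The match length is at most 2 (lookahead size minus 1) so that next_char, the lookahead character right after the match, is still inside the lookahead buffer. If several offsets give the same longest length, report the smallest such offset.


Try each offset into the search buffer:
  offset=1 (pos 4, char 'e'): match length 0
  offset=2 (pos 3, char 'f'): match length 0
  offset=3 (pos 2, char 'd'): match length 1
  offset=4 (pos 1, char 'e'): match length 0
  offset=5 (pos 0, char 'd'): match length 2
Longest match has length 2 at offset 5.
next_char = character at position 5 + 2 = 7 -> 'f'

Best match: offset=5, length=2 (matching 'de' starting at position 0)
LZ77 triple: (5, 2, 'f')


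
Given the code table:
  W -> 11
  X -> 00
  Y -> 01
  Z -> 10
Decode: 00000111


Decoding:
00 -> X
00 -> X
01 -> Y
11 -> W


Result: XXYW


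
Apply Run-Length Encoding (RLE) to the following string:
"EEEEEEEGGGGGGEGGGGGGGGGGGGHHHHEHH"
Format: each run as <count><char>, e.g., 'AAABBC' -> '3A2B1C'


Scanning runs left to right:
  i=0: run of 'E' x 7 -> '7E'
  i=7: run of 'G' x 6 -> '6G'
  i=13: run of 'E' x 1 -> '1E'
  i=14: run of 'G' x 12 -> '12G'
  i=26: run of 'H' x 4 -> '4H'
  i=30: run of 'E' x 1 -> '1E'
  i=31: run of 'H' x 2 -> '2H'

RLE = 7E6G1E12G4H1E2H


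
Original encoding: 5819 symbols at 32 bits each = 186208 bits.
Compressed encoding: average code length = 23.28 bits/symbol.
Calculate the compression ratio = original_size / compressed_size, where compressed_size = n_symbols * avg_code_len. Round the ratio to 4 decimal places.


original_size = n_symbols * orig_bits = 5819 * 32 = 186208 bits
compressed_size = n_symbols * avg_code_len = 5819 * 23.28 = 135466.32 bits
ratio = original_size / compressed_size = 186208 / 135466.32 = 1.3746

Compression ratio = 1.3746


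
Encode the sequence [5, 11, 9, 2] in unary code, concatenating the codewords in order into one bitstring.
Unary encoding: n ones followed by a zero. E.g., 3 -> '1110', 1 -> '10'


Encode each number as n ones followed by a terminating 0:
  5 -> 111110 (6 bits)
  11 -> 111111111110 (12 bits)
  9 -> 1111111110 (10 bits)
  2 -> 110 (3 bits)
Total length = 6 + 12 + 10 + 3 = 31 bits.

Unary([5, 11, 9, 2]) = 1111101111111111101111111110110 (31 bits)


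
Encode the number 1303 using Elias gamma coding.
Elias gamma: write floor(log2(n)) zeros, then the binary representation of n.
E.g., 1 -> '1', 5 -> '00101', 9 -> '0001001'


num_bits = floor(log2(1303)) + 1 = 11
leading_zeros = num_bits - 1 = 10
binary(1303) = 10100010111

Elias gamma(1303) = '0000000000' + '10100010111' = 000000000010100010111 (21 bits)


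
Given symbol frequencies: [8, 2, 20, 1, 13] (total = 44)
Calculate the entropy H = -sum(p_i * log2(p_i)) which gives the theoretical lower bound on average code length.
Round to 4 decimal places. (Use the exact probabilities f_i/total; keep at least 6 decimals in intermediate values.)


Per-symbol terms -p_i * log2(p_i) with p_i = f_i/44:
  p = 8/44 = 0.181818: log2(p) = -2.459432, -p*log2(p) = 0.447169
  p = 2/44 = 0.045455: log2(p) = -4.459432, -p*log2(p) = 0.202701
  p = 20/44 = 0.454545: log2(p) = -1.137504, -p*log2(p) = 0.517047
  p = 1/44 = 0.022727: log2(p) = -5.459432, -p*log2(p) = 0.124078
  p = 13/44 = 0.295455: log2(p) = -1.758992, -p*log2(p) = 0.519702
H = 0.447169 + 0.202701 + 0.517047 + 0.124078 + 0.519702 = 1.810697

H = 1.8107 bits/symbol


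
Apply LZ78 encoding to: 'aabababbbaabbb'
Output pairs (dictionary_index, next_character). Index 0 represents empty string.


LZ78 encoding steps:
Dictionary: {0: ''}
Step 1: w='' (idx 0), next='a' -> output (0, 'a'), add 'a' as idx 1
Step 2: w='a' (idx 1), next='b' -> output (1, 'b'), add 'ab' as idx 2
Step 3: w='ab' (idx 2), next='a' -> output (2, 'a'), add 'aba' as idx 3
Step 4: w='' (idx 0), next='b' -> output (0, 'b'), add 'b' as idx 4
Step 5: w='b' (idx 4), next='b' -> output (4, 'b'), add 'bb' as idx 5
Step 6: w='a' (idx 1), next='a' -> output (1, 'a'), add 'aa' as idx 6
Step 7: w='bb' (idx 5), next='b' -> output (5, 'b'), add 'bbb' as idx 7


Encoded: [(0, 'a'), (1, 'b'), (2, 'a'), (0, 'b'), (4, 'b'), (1, 'a'), (5, 'b')]


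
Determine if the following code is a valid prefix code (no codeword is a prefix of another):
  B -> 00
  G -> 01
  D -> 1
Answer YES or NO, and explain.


Checking each pair (does one codeword prefix another?):
  B='00' vs G='01': no prefix
  B='00' vs D='1': no prefix
  G='01' vs B='00': no prefix
  G='01' vs D='1': no prefix
  D='1' vs B='00': no prefix
  D='1' vs G='01': no prefix
No violation found over all pairs.

YES -- this is a valid prefix code. No codeword is a prefix of any other codeword.


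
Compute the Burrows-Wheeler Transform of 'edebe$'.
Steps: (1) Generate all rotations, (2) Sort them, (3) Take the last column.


Rotations (sorted):
  0: $edebe -> last char: e
  1: be$ede -> last char: e
  2: debe$e -> last char: e
  3: e$edeb -> last char: b
  4: ebe$ed -> last char: d
  5: edebe$ -> last char: $


BWT = eeebd$


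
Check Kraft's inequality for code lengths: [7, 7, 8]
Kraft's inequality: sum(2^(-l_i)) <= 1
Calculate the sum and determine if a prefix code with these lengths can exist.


Sum = 2^(-7) + 2^(-7) + 2^(-8)
    = 0.0078125 + 0.0078125 + 0.00390625
    = 5/256 = 0.01953125
Since 0.01953125 <= 1, Kraft's inequality IS satisfied.
A prefix code with these lengths CAN exist.

Kraft sum = 0.01953125. Satisfied.


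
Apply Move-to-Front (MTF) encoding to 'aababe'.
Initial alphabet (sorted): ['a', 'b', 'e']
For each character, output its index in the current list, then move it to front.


MTF encoding:
'a': index 0 in ['a', 'b', 'e'] -> ['a', 'b', 'e']
'a': index 0 in ['a', 'b', 'e'] -> ['a', 'b', 'e']
'b': index 1 in ['a', 'b', 'e'] -> ['b', 'a', 'e']
'a': index 1 in ['b', 'a', 'e'] -> ['a', 'b', 'e']
'b': index 1 in ['a', 'b', 'e'] -> ['b', 'a', 'e']
'e': index 2 in ['b', 'a', 'e'] -> ['e', 'b', 'a']


Output: [0, 0, 1, 1, 1, 2]


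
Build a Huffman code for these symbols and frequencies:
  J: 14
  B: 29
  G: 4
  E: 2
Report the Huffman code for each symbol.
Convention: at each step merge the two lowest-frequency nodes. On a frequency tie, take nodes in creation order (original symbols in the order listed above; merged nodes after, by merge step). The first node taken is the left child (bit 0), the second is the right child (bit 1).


Huffman tree construction:
Step 1: Merge E(2) + G(4) = 6
Step 2: Merge (E+G)(6) + J(14) = 20
Step 3: Merge ((E+G)+J)(20) + B(29) = 49
Read each symbol's code off the tree from the root (left child = 0, right child = 1).

Codes:
  J: 01 (length 2)
  B: 1 (length 1)
  G: 001 (length 3)
  E: 000 (length 3)
Average code length: 75/49 = 1.5306 bits/symbol


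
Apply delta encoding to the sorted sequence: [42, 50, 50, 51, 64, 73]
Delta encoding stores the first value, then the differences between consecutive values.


First value: 42
Deltas:
  50 - 42 = 8
  50 - 50 = 0
  51 - 50 = 1
  64 - 51 = 13
  73 - 64 = 9


Delta encoded: [42, 8, 0, 1, 13, 9]


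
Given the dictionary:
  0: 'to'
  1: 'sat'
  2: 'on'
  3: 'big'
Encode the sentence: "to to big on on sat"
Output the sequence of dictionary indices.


Look up each word in the dictionary:
  'to' -> 0
  'to' -> 0
  'big' -> 3
  'on' -> 2
  'on' -> 2
  'sat' -> 1

Encoded: [0, 0, 3, 2, 2, 1]


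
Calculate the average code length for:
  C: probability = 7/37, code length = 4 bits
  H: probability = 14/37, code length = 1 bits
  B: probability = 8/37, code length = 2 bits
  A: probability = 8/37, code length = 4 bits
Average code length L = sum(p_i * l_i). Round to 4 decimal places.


Weighted contributions p_i * l_i:
  C: (7/37) * 4 = 28/37
  H: (14/37) * 1 = 14/37
  B: (8/37) * 2 = 16/37
  A: (8/37) * 4 = 32/37
Sum = (28 + 14 + 16 + 32)/37 = 90/37

L = 90/37 = 2.4324 bits/symbol


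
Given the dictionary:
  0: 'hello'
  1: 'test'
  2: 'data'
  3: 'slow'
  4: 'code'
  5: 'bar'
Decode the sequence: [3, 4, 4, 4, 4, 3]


Look up each index in the dictionary:
  3 -> 'slow'
  4 -> 'code'
  4 -> 'code'
  4 -> 'code'
  4 -> 'code'
  3 -> 'slow'

Decoded: "slow code code code code slow"


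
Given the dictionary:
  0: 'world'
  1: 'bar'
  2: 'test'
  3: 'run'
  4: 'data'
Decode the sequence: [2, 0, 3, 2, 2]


Look up each index in the dictionary:
  2 -> 'test'
  0 -> 'world'
  3 -> 'run'
  2 -> 'test'
  2 -> 'test'

Decoded: "test world run test test"


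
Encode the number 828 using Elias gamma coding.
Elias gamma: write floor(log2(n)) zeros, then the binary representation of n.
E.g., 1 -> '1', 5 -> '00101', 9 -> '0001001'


num_bits = floor(log2(828)) + 1 = 10
leading_zeros = num_bits - 1 = 9
binary(828) = 1100111100

Elias gamma(828) = '000000000' + '1100111100' = 0000000001100111100 (19 bits)


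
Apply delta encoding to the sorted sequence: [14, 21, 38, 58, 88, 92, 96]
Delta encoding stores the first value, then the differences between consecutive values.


First value: 14
Deltas:
  21 - 14 = 7
  38 - 21 = 17
  58 - 38 = 20
  88 - 58 = 30
  92 - 88 = 4
  96 - 92 = 4


Delta encoded: [14, 7, 17, 20, 30, 4, 4]


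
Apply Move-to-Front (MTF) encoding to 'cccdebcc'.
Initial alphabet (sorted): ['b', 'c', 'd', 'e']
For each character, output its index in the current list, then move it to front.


MTF encoding:
'c': index 1 in ['b', 'c', 'd', 'e'] -> ['c', 'b', 'd', 'e']
'c': index 0 in ['c', 'b', 'd', 'e'] -> ['c', 'b', 'd', 'e']
'c': index 0 in ['c', 'b', 'd', 'e'] -> ['c', 'b', 'd', 'e']
'd': index 2 in ['c', 'b', 'd', 'e'] -> ['d', 'c', 'b', 'e']
'e': index 3 in ['d', 'c', 'b', 'e'] -> ['e', 'd', 'c', 'b']
'b': index 3 in ['e', 'd', 'c', 'b'] -> ['b', 'e', 'd', 'c']
'c': index 3 in ['b', 'e', 'd', 'c'] -> ['c', 'b', 'e', 'd']
'c': index 0 in ['c', 'b', 'e', 'd'] -> ['c', 'b', 'e', 'd']


Output: [1, 0, 0, 2, 3, 3, 3, 0]


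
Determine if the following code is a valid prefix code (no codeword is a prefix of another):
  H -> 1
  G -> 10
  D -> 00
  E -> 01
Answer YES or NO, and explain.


Checking each pair (does one codeword prefix another?):
  H='1' vs G='10': prefix -- VIOLATION

NO -- this is NOT a valid prefix code. H (1) is a prefix of G (10).


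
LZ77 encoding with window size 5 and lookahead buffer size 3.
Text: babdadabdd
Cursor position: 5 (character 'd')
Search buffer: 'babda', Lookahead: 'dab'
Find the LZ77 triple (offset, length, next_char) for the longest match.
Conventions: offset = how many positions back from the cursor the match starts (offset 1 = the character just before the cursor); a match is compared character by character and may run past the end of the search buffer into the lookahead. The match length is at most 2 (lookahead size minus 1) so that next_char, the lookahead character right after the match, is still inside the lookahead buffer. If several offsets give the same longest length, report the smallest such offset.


Try each offset into the search buffer:
  offset=1 (pos 4, char 'a'): match length 0
  offset=2 (pos 3, char 'd'): match length 2
  offset=3 (pos 2, char 'b'): match length 0
  offset=4 (pos 1, char 'a'): match length 0
  offset=5 (pos 0, char 'b'): match length 0
Longest match has length 2 at offset 2.
next_char = character at position 5 + 2 = 7 -> 'b'

Best match: offset=2, length=2 (matching 'da' starting at position 3)
LZ77 triple: (2, 2, 'b')


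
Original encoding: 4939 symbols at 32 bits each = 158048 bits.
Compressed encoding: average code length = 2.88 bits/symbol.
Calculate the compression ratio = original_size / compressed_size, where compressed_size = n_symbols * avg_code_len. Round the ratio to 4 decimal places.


original_size = n_symbols * orig_bits = 4939 * 32 = 158048 bits
compressed_size = n_symbols * avg_code_len = 4939 * 2.88 = 14224.32 bits
ratio = original_size / compressed_size = 158048 / 14224.32 = 11.1111

Compression ratio = 11.1111


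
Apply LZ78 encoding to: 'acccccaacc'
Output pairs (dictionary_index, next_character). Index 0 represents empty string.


LZ78 encoding steps:
Dictionary: {0: ''}
Step 1: w='' (idx 0), next='a' -> output (0, 'a'), add 'a' as idx 1
Step 2: w='' (idx 0), next='c' -> output (0, 'c'), add 'c' as idx 2
Step 3: w='c' (idx 2), next='c' -> output (2, 'c'), add 'cc' as idx 3
Step 4: w='cc' (idx 3), next='a' -> output (3, 'a'), add 'cca' as idx 4
Step 5: w='a' (idx 1), next='c' -> output (1, 'c'), add 'ac' as idx 5
Step 6: w='c' (idx 2), end of input -> output (2, '')


Encoded: [(0, 'a'), (0, 'c'), (2, 'c'), (3, 'a'), (1, 'c'), (2, '')]


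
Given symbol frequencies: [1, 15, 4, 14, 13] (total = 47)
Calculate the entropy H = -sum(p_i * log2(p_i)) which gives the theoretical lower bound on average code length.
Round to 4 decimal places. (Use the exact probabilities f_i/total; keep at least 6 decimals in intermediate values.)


Per-symbol terms -p_i * log2(p_i) with p_i = f_i/47:
  p = 1/47 = 0.021277: log2(p) = -5.554589, -p*log2(p) = 0.118183
  p = 15/47 = 0.319149: log2(p) = -1.647698, -p*log2(p) = 0.525861
  p = 4/47 = 0.085106: log2(p) = -3.554589, -p*log2(p) = 0.302518
  p = 14/47 = 0.297872: log2(p) = -1.747234, -p*log2(p) = 0.520453
  p = 13/47 = 0.276596: log2(p) = -1.854149, -p*log2(p) = 0.512850
H = 0.118183 + 0.525861 + 0.302518 + 0.520453 + 0.512850 = 1.979865

H = 1.9799 bits/symbol


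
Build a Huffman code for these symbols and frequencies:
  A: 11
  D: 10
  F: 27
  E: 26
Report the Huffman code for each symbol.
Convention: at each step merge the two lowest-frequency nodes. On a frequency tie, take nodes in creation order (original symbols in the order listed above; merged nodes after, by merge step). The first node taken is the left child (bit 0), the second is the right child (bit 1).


Huffman tree construction:
Step 1: Merge D(10) + A(11) = 21
Step 2: Merge (D+A)(21) + E(26) = 47
Step 3: Merge F(27) + ((D+A)+E)(47) = 74
Read each symbol's code off the tree from the root (left child = 0, right child = 1).

Codes:
  A: 101 (length 3)
  D: 100 (length 3)
  F: 0 (length 1)
  E: 11 (length 2)
Average code length: 142/74 = 1.9189 bits/symbol


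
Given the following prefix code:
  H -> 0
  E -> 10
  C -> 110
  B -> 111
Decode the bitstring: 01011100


Decoding step by step:
Bits 0 -> H
Bits 10 -> E
Bits 111 -> B
Bits 0 -> H
Bits 0 -> H


Decoded message: HEBHH


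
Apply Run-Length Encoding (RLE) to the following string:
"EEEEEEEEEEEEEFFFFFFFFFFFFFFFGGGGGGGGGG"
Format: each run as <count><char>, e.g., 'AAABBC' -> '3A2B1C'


Scanning runs left to right:
  i=0: run of 'E' x 13 -> '13E'
  i=13: run of 'F' x 15 -> '15F'
  i=28: run of 'G' x 10 -> '10G'

RLE = 13E15F10G


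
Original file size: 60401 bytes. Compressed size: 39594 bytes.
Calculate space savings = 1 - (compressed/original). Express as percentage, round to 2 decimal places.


ratio = compressed/original = 39594/60401 = 0.655519
savings = 1 - ratio = 1 - 0.655519 = 0.344481
as a percentage: 0.344481 * 100 = 34.45%

Space savings = 1 - 39594/60401 = 34.45%


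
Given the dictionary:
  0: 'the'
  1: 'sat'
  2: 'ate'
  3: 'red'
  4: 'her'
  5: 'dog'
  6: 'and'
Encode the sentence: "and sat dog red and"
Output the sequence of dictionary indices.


Look up each word in the dictionary:
  'and' -> 6
  'sat' -> 1
  'dog' -> 5
  'red' -> 3
  'and' -> 6

Encoded: [6, 1, 5, 3, 6]


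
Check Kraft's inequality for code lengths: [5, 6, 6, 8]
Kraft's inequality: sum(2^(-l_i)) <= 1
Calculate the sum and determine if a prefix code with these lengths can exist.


Sum = 2^(-5) + 2^(-6) + 2^(-6) + 2^(-8)
    = 0.03125 + 0.015625 + 0.015625 + 0.00390625
    = 17/256 = 0.06640625
Since 0.06640625 <= 1, Kraft's inequality IS satisfied.
A prefix code with these lengths CAN exist.

Kraft sum = 0.06640625. Satisfied.


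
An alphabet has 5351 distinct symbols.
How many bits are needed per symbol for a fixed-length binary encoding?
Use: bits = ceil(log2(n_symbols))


log2(5351) = 12.3856
Bracket: 2^12 = 4096 < 5351 <= 2^13 = 8192
So ceil(log2(5351)) = 13

bits = ceil(log2(5351)) = ceil(12.3856) = 13 bits


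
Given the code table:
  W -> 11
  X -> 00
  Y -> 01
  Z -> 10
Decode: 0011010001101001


Decoding:
00 -> X
11 -> W
01 -> Y
00 -> X
01 -> Y
10 -> Z
10 -> Z
01 -> Y


Result: XWYXYZZY


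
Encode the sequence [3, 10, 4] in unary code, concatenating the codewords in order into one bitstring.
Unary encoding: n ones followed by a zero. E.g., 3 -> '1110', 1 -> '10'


Encode each number as n ones followed by a terminating 0:
  3 -> 1110 (4 bits)
  10 -> 11111111110 (11 bits)
  4 -> 11110 (5 bits)
Total length = 4 + 11 + 5 = 20 bits.

Unary([3, 10, 4]) = 11101111111111011110 (20 bits)


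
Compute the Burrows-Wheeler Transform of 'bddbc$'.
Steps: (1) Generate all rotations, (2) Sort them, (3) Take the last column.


Rotations (sorted):
  0: $bddbc -> last char: c
  1: bc$bdd -> last char: d
  2: bddbc$ -> last char: $
  3: c$bddb -> last char: b
  4: dbc$bd -> last char: d
  5: ddbc$b -> last char: b


BWT = cd$bdb


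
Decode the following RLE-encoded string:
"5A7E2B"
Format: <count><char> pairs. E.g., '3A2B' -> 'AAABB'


Expanding each <count><char> pair:
  5A -> 'AAAAA'
  7E -> 'EEEEEEE'
  2B -> 'BB'

Decoded = AAAAAEEEEEEEBB


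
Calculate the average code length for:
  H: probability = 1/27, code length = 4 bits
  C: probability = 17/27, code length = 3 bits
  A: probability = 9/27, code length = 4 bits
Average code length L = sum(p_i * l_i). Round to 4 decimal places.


Weighted contributions p_i * l_i:
  H: (1/27) * 4 = 4/27
  C: (17/27) * 3 = 51/27
  A: (9/27) * 4 = 36/27
Sum = (4 + 51 + 36)/27 = 91/27

L = 91/27 = 3.3704 bits/symbol


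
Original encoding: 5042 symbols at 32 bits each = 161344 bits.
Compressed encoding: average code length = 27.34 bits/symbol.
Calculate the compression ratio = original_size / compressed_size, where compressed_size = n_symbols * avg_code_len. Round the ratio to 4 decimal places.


original_size = n_symbols * orig_bits = 5042 * 32 = 161344 bits
compressed_size = n_symbols * avg_code_len = 5042 * 27.34 = 137848.28 bits
ratio = original_size / compressed_size = 161344 / 137848.28 = 1.1704

Compression ratio = 1.1704


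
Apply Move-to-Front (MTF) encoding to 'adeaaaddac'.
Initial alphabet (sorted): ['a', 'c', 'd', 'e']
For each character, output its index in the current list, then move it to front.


MTF encoding:
'a': index 0 in ['a', 'c', 'd', 'e'] -> ['a', 'c', 'd', 'e']
'd': index 2 in ['a', 'c', 'd', 'e'] -> ['d', 'a', 'c', 'e']
'e': index 3 in ['d', 'a', 'c', 'e'] -> ['e', 'd', 'a', 'c']
'a': index 2 in ['e', 'd', 'a', 'c'] -> ['a', 'e', 'd', 'c']
'a': index 0 in ['a', 'e', 'd', 'c'] -> ['a', 'e', 'd', 'c']
'a': index 0 in ['a', 'e', 'd', 'c'] -> ['a', 'e', 'd', 'c']
'd': index 2 in ['a', 'e', 'd', 'c'] -> ['d', 'a', 'e', 'c']
'd': index 0 in ['d', 'a', 'e', 'c'] -> ['d', 'a', 'e', 'c']
'a': index 1 in ['d', 'a', 'e', 'c'] -> ['a', 'd', 'e', 'c']
'c': index 3 in ['a', 'd', 'e', 'c'] -> ['c', 'a', 'd', 'e']


Output: [0, 2, 3, 2, 0, 0, 2, 0, 1, 3]


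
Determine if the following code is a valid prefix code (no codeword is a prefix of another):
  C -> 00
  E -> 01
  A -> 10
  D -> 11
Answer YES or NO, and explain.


Checking each pair (does one codeword prefix another?):
  C='00' vs E='01': no prefix
  C='00' vs A='10': no prefix
  C='00' vs D='11': no prefix
  E='01' vs C='00': no prefix
  E='01' vs A='10': no prefix
  E='01' vs D='11': no prefix
  A='10' vs C='00': no prefix
  A='10' vs E='01': no prefix
  A='10' vs D='11': no prefix
  D='11' vs C='00': no prefix
  D='11' vs E='01': no prefix
  D='11' vs A='10': no prefix
No violation found over all pairs.

YES -- this is a valid prefix code. No codeword is a prefix of any other codeword.


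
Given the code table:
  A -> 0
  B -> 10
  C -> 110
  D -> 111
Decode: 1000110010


Decoding:
10 -> B
0 -> A
0 -> A
110 -> C
0 -> A
10 -> B


Result: BAACAB


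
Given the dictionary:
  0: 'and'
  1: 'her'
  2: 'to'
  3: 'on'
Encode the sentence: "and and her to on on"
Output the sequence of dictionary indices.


Look up each word in the dictionary:
  'and' -> 0
  'and' -> 0
  'her' -> 1
  'to' -> 2
  'on' -> 3
  'on' -> 3

Encoded: [0, 0, 1, 2, 3, 3]


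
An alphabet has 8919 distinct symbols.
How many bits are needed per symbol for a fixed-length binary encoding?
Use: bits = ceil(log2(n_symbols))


log2(8919) = 13.1227
Bracket: 2^13 = 8192 < 8919 <= 2^14 = 16384
So ceil(log2(8919)) = 14

bits = ceil(log2(8919)) = ceil(13.1227) = 14 bits


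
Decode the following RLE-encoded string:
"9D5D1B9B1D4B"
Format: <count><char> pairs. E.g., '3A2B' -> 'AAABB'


Expanding each <count><char> pair:
  9D -> 'DDDDDDDDD'
  5D -> 'DDDDD'
  1B -> 'B'
  9B -> 'BBBBBBBBB'
  1D -> 'D'
  4B -> 'BBBB'

Decoded = DDDDDDDDDDDDDDBBBBBBBBBBDBBBB


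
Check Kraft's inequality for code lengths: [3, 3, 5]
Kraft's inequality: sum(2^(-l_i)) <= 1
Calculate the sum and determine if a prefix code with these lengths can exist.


Sum = 2^(-3) + 2^(-3) + 2^(-5)
    = 0.125 + 0.125 + 0.03125
    = 9/32 = 0.28125
Since 0.28125 <= 1, Kraft's inequality IS satisfied.
A prefix code with these lengths CAN exist.

Kraft sum = 0.28125. Satisfied.


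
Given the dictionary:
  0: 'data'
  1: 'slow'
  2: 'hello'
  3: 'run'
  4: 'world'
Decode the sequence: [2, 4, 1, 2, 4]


Look up each index in the dictionary:
  2 -> 'hello'
  4 -> 'world'
  1 -> 'slow'
  2 -> 'hello'
  4 -> 'world'

Decoded: "hello world slow hello world"


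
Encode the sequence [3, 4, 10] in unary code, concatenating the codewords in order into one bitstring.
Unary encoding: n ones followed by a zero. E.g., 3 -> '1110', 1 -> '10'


Encode each number as n ones followed by a terminating 0:
  3 -> 1110 (4 bits)
  4 -> 11110 (5 bits)
  10 -> 11111111110 (11 bits)
Total length = 4 + 5 + 11 = 20 bits.

Unary([3, 4, 10]) = 11101111011111111110 (20 bits)


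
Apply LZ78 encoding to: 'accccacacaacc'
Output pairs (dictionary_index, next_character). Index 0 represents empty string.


LZ78 encoding steps:
Dictionary: {0: ''}
Step 1: w='' (idx 0), next='a' -> output (0, 'a'), add 'a' as idx 1
Step 2: w='' (idx 0), next='c' -> output (0, 'c'), add 'c' as idx 2
Step 3: w='c' (idx 2), next='c' -> output (2, 'c'), add 'cc' as idx 3
Step 4: w='c' (idx 2), next='a' -> output (2, 'a'), add 'ca' as idx 4
Step 5: w='ca' (idx 4), next='c' -> output (4, 'c'), add 'cac' as idx 5
Step 6: w='a' (idx 1), next='a' -> output (1, 'a'), add 'aa' as idx 6
Step 7: w='cc' (idx 3), end of input -> output (3, '')


Encoded: [(0, 'a'), (0, 'c'), (2, 'c'), (2, 'a'), (4, 'c'), (1, 'a'), (3, '')]


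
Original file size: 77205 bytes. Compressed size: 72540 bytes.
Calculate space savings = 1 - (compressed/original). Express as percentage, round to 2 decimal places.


ratio = compressed/original = 72540/77205 = 0.939576
savings = 1 - ratio = 1 - 0.939576 = 0.060424
as a percentage: 0.060424 * 100 = 6.04%

Space savings = 1 - 72540/77205 = 6.04%


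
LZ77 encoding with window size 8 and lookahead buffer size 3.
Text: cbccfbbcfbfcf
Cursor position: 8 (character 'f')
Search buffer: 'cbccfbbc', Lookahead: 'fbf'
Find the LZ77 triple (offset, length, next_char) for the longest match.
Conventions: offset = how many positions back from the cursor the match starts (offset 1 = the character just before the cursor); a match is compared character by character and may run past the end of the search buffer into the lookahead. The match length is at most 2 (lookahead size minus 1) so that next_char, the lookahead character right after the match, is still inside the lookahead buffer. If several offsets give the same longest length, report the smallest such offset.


Try each offset into the search buffer:
  offset=1 (pos 7, char 'c'): match length 0
  offset=2 (pos 6, char 'b'): match length 0
  offset=3 (pos 5, char 'b'): match length 0
  offset=4 (pos 4, char 'f'): match length 2
  offset=5 (pos 3, char 'c'): match length 0
  offset=6 (pos 2, char 'c'): match length 0
  offset=7 (pos 1, char 'b'): match length 0
  offset=8 (pos 0, char 'c'): match length 0
Longest match has length 2 at offset 4.
next_char = character at position 8 + 2 = 10 -> 'f'

Best match: offset=4, length=2 (matching 'fb' starting at position 4)
LZ77 triple: (4, 2, 'f')


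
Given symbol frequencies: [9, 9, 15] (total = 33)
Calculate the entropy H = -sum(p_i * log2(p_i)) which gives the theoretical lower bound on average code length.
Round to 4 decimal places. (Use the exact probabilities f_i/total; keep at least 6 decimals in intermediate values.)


Per-symbol terms -p_i * log2(p_i) with p_i = f_i/33:
  p = 9/33 = 0.272727: log2(p) = -1.874469, -p*log2(p) = 0.511219
  p = 9/33 = 0.272727: log2(p) = -1.874469, -p*log2(p) = 0.511219
  p = 15/33 = 0.454545: log2(p) = -1.137504, -p*log2(p) = 0.517047
H = 0.511219 + 0.511219 + 0.517047 = 1.539485

H = 1.5395 bits/symbol


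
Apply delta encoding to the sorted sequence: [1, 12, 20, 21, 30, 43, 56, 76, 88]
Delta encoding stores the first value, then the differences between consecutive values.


First value: 1
Deltas:
  12 - 1 = 11
  20 - 12 = 8
  21 - 20 = 1
  30 - 21 = 9
  43 - 30 = 13
  56 - 43 = 13
  76 - 56 = 20
  88 - 76 = 12


Delta encoded: [1, 11, 8, 1, 9, 13, 13, 20, 12]


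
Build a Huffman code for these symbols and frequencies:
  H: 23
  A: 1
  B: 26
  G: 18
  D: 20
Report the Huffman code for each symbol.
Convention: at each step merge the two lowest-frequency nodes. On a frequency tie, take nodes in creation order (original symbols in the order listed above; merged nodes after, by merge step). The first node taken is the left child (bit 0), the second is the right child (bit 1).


Huffman tree construction:
Step 1: Merge A(1) + G(18) = 19
Step 2: Merge (A+G)(19) + D(20) = 39
Step 3: Merge H(23) + B(26) = 49
Step 4: Merge ((A+G)+D)(39) + (H+B)(49) = 88
Read each symbol's code off the tree from the root (left child = 0, right child = 1).

Codes:
  H: 10 (length 2)
  A: 000 (length 3)
  B: 11 (length 2)
  G: 001 (length 3)
  D: 01 (length 2)
Average code length: 195/88 = 2.2159 bits/symbol


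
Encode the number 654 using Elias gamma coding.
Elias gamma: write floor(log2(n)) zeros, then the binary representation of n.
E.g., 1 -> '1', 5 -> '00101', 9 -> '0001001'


num_bits = floor(log2(654)) + 1 = 10
leading_zeros = num_bits - 1 = 9
binary(654) = 1010001110

Elias gamma(654) = '000000000' + '1010001110' = 0000000001010001110 (19 bits)


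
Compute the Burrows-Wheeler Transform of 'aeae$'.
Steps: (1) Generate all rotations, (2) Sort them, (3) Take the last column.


Rotations (sorted):
  0: $aeae -> last char: e
  1: ae$ae -> last char: e
  2: aeae$ -> last char: $
  3: e$aea -> last char: a
  4: eae$a -> last char: a


BWT = ee$aa


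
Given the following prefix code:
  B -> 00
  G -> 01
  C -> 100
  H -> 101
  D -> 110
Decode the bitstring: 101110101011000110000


Decoding step by step:
Bits 101 -> H
Bits 110 -> D
Bits 101 -> H
Bits 01 -> G
Bits 100 -> C
Bits 01 -> G
Bits 100 -> C
Bits 00 -> B


Decoded message: HDHGCGCB


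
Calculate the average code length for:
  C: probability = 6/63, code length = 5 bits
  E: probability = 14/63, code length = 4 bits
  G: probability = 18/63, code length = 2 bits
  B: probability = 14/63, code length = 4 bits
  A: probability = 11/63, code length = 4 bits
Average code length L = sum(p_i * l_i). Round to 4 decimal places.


Weighted contributions p_i * l_i:
  C: (6/63) * 5 = 30/63
  E: (14/63) * 4 = 56/63
  G: (18/63) * 2 = 36/63
  B: (14/63) * 4 = 56/63
  A: (11/63) * 4 = 44/63
Sum = (30 + 56 + 36 + 56 + 44)/63 = 222/63

L = 222/63 = 3.5238 bits/symbol


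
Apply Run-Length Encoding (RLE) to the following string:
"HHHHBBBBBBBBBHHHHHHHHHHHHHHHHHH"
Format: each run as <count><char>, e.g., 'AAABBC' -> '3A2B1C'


Scanning runs left to right:
  i=0: run of 'H' x 4 -> '4H'
  i=4: run of 'B' x 9 -> '9B'
  i=13: run of 'H' x 18 -> '18H'

RLE = 4H9B18H


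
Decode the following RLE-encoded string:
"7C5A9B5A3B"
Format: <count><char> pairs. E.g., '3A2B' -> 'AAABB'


Expanding each <count><char> pair:
  7C -> 'CCCCCCC'
  5A -> 'AAAAA'
  9B -> 'BBBBBBBBB'
  5A -> 'AAAAA'
  3B -> 'BBB'

Decoded = CCCCCCCAAAAABBBBBBBBBAAAAABBB


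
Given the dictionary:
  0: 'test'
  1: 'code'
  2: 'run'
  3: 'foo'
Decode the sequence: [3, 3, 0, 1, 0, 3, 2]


Look up each index in the dictionary:
  3 -> 'foo'
  3 -> 'foo'
  0 -> 'test'
  1 -> 'code'
  0 -> 'test'
  3 -> 'foo'
  2 -> 'run'

Decoded: "foo foo test code test foo run"


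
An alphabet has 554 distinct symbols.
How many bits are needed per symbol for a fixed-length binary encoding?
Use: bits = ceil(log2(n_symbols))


log2(554) = 9.1137
Bracket: 2^9 = 512 < 554 <= 2^10 = 1024
So ceil(log2(554)) = 10

bits = ceil(log2(554)) = ceil(9.1137) = 10 bits


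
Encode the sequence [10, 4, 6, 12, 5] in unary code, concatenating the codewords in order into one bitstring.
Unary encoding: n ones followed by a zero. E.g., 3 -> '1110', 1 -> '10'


Encode each number as n ones followed by a terminating 0:
  10 -> 11111111110 (11 bits)
  4 -> 11110 (5 bits)
  6 -> 1111110 (7 bits)
  12 -> 1111111111110 (13 bits)
  5 -> 111110 (6 bits)
Total length = 11 + 5 + 7 + 13 + 6 = 42 bits.

Unary([10, 4, 6, 12, 5]) = 111111111101111011111101111111111110111110 (42 bits)


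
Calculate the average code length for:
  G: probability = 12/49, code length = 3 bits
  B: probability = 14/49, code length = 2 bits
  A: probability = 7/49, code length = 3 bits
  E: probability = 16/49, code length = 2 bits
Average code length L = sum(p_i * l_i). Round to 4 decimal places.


Weighted contributions p_i * l_i:
  G: (12/49) * 3 = 36/49
  B: (14/49) * 2 = 28/49
  A: (7/49) * 3 = 21/49
  E: (16/49) * 2 = 32/49
Sum = (36 + 28 + 21 + 32)/49 = 117/49

L = 117/49 = 2.3878 bits/symbol


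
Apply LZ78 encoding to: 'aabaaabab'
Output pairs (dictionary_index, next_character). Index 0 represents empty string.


LZ78 encoding steps:
Dictionary: {0: ''}
Step 1: w='' (idx 0), next='a' -> output (0, 'a'), add 'a' as idx 1
Step 2: w='a' (idx 1), next='b' -> output (1, 'b'), add 'ab' as idx 2
Step 3: w='a' (idx 1), next='a' -> output (1, 'a'), add 'aa' as idx 3
Step 4: w='ab' (idx 2), next='a' -> output (2, 'a'), add 'aba' as idx 4
Step 5: w='' (idx 0), next='b' -> output (0, 'b'), add 'b' as idx 5


Encoded: [(0, 'a'), (1, 'b'), (1, 'a'), (2, 'a'), (0, 'b')]
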